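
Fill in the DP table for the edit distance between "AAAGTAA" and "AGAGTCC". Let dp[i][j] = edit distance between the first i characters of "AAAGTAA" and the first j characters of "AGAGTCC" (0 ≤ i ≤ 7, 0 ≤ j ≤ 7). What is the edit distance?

   ''  A  G  A  G  T  C  C
''  0  1  2  3  4  5  6  7
 A  1  0  1  2  3  4  5  6
 A  2  1  1  1  2  3  4  5
 A  3  2  2  1  2  3  4  5
 G  4  3  2  2  1  2  3  4
 T  5  4  3  3  2  1  2  3
 A  6  5  4  3  3  2  2  3
 A  7  6  5  4  4  3  3  3

3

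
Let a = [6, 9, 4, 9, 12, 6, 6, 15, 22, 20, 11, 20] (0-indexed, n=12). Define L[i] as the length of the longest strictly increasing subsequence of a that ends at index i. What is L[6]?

   i    0    1    2    3    4    5    6    7    8    9   10   11
a[i]    6    9    4    9   12    6    6   15   22   20   11   20
L[i]    1    2    1    2    3    2    2    4    5    5    3    5

2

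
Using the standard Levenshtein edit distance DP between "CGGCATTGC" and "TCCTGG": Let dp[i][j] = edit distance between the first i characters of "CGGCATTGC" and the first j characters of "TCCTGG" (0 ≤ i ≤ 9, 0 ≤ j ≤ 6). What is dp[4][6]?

   ''  T  C  C  T  G  G
''  0  1  2  3  4  5  6
 C  1  1  1  2  3  4  5
 G  2  2  2  2  3  3  4
 G  3  3  3  3  3  3  3
 C  4  4  3  3  4  4  4
 A  5  5  4  4  4  5  5
 T  6  5  5  5  4  5  6
 T  7  6  6  6  5  5  6
 G  8  7  7  7  6  5  5
 C  9  8  7  7  7  6  6

4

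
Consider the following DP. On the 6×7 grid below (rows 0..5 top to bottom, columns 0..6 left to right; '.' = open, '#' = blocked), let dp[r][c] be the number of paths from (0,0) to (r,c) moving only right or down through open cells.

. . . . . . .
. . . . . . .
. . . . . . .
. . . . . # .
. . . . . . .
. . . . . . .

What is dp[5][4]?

r\c   0   1   2   3   4   5   6
  0   1   1   1   1   1   1   1
  1   1   2   3   4   5   6   7
  2   1   3   6  10  15  21  28
  3   1   4  10  20  35   0  28
  4   1   5  15  35  70  70  98
  5   1   6  21  56 126 196 294

126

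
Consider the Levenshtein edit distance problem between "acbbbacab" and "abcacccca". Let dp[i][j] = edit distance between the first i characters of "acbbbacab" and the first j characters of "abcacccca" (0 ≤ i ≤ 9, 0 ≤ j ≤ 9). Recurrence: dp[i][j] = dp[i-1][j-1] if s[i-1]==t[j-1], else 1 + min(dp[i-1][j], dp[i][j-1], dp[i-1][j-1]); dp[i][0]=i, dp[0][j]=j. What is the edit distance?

   ''  a  b  c  a  c  c  c  c  a
''  0  1  2  3  4  5  6  7  8  9
 a  1  0  1  2  3  4  5  6  7  8
 c  2  1  1  1  2  3  4  5  6  7
 b  3  2  1  2  2  3  4  5  6  7
 b  4  3  2  2  3  3  4  5  6  7
 b  5  4  3  3  3  4  4  5  6  7
 a  6  5  4  4  3  4  5  5  6  6
 c  7  6  5  4  4  3  4  5  5  6
 a  8  7  6  5  4  4  4  5  6  5
 b  9  8  7  6  5  5  5  5  6  6

6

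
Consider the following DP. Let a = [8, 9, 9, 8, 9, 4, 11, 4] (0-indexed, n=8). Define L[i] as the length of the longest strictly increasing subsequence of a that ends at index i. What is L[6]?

3

   i    0    1    2    3    4    5    6    7
a[i]    8    9    9    8    9    4   11    4
L[i]    1    2    2    1    2    1    3    1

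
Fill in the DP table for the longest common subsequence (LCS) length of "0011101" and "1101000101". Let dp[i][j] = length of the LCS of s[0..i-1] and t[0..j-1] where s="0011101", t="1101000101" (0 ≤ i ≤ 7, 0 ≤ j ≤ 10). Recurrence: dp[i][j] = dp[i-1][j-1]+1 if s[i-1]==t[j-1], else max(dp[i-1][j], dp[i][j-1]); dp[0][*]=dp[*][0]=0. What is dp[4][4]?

2

   ''  1  1  0  1  0  0  0  1  0  1
''  0  0  0  0  0  0  0  0  0  0  0
 0  0  0  0  1  1  1  1  1  1  1  1
 0  0  0  0  1  1  2  2  2  2  2  2
 1  0  1  1  1  2  2  2  2  3  3  3
 1  0  1  2  2  2  2  2  2  3  3  4
 1  0  1  2  2  3  3  3  3  3  3  4
 0  0  1  2  3  3  4  4  4  4  4  4
 1  0  1  2  3  4  4  4  4  5  5  5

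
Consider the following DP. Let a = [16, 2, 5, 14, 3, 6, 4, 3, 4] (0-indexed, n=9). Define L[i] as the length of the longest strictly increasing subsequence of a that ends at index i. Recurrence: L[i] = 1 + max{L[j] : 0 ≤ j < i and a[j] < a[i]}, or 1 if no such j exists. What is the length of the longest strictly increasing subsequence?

   i    0    1    2    3    4    5    6    7    8
a[i]   16    2    5   14    3    6    4    3    4
L[i]    1    1    2    3    2    3    3    2    3

3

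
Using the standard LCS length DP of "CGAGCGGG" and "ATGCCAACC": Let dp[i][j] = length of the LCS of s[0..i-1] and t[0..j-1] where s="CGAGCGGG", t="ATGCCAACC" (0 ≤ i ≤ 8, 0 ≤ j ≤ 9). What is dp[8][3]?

   ''  A  T  G  C  C  A  A  C  C
''  0  0  0  0  0  0  0  0  0  0
 C  0  0  0  0  1  1  1  1  1  1
 G  0  0  0  1  1  1  1  1  1  1
 A  0  1  1  1  1  1  2  2  2  2
 G  0  1  1  2  2  2  2  2  2  2
 C  0  1  1  2  3  3  3  3  3  3
 G  0  1  1  2  3  3  3  3  3  3
 G  0  1  1  2  3  3  3  3  3  3
 G  0  1  1  2  3  3  3  3  3  3

2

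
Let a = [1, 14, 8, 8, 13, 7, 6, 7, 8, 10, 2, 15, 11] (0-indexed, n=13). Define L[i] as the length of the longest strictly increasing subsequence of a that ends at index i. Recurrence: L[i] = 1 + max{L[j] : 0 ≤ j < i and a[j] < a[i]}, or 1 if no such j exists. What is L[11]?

   i    0    1    2    3    4    5    6    7    8    9   10   11   12
a[i]    1   14    8    8   13    7    6    7    8   10    2   15   11
L[i]    1    2    2    2    3    2    2    3    4    5    2    6    6

6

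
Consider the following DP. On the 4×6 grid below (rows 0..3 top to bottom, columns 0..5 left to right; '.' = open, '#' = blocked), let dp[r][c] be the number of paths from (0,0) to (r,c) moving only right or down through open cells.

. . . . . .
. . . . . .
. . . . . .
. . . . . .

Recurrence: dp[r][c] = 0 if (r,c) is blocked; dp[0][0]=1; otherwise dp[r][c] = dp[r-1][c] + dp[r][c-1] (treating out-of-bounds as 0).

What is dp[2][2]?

r\c   0   1   2   3   4   5
  0   1   1   1   1   1   1
  1   1   2   3   4   5   6
  2   1   3   6  10  15  21
  3   1   4  10  20  35  56

6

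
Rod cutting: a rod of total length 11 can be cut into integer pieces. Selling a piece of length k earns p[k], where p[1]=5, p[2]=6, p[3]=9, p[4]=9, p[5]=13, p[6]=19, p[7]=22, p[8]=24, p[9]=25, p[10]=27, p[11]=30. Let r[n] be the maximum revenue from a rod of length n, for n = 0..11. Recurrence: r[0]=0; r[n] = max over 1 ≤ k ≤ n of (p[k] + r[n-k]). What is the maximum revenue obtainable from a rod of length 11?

55

   n    0    1    2    3    4    5    6    7    8    9   10   11
r[n]    0    5   10   15   20   25   30   35   40   45   50   55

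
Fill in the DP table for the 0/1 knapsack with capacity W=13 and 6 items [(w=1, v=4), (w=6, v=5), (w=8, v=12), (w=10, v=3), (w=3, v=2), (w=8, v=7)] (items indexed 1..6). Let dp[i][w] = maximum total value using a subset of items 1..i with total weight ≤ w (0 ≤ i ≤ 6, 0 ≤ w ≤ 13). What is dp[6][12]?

18

i\w   0   1   2   3   4   5   6   7   8   9  10  11  12  13
  0   0   0   0   0   0   0   0   0   0   0   0   0   0   0
  1   0   4   4   4   4   4   4   4   4   4   4   4   4   4
  2   0   4   4   4   4   4   5   9   9   9   9   9   9   9
  3   0   4   4   4   4   4   5   9  12  16  16  16  16  16
  4   0   4   4   4   4   4   5   9  12  16  16  16  16  16
  5   0   4   4   4   6   6   6   9  12  16  16  16  18  18
  6   0   4   4   4   6   6   6   9  12  16  16  16  18  18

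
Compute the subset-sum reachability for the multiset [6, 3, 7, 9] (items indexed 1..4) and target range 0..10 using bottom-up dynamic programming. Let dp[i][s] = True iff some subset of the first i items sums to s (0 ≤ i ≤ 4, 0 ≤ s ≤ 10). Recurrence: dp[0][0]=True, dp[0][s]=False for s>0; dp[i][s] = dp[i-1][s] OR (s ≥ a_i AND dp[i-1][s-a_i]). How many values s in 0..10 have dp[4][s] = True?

i\s   0   1   2   3   4   5   6   7   8   9  10
  0   T   F   F   F   F   F   F   F   F   F   F
  1   T   F   F   F   F   F   T   F   F   F   F
  2   T   F   F   T   F   F   T   F   F   T   F
  3   T   F   F   T   F   F   T   T   F   T   T
  4   T   F   F   T   F   F   T   T   F   T   T

6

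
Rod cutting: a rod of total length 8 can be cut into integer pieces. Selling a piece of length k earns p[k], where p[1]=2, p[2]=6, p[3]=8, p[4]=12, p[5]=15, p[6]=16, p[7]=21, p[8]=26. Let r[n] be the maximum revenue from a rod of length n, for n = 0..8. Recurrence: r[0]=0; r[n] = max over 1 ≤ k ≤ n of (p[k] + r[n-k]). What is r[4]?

12

   n    0    1    2    3    4    5    6    7    8
r[n]    0    2    6    8   12   15   18   21   26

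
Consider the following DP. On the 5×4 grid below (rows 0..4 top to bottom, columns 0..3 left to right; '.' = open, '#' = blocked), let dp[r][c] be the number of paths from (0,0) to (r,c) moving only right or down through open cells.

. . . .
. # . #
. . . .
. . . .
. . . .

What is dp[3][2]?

r\c   0   1   2   3
  0   1   1   1   1
  1   1   0   1   0
  2   1   1   2   2
  3   1   2   4   6
  4   1   3   7  13

4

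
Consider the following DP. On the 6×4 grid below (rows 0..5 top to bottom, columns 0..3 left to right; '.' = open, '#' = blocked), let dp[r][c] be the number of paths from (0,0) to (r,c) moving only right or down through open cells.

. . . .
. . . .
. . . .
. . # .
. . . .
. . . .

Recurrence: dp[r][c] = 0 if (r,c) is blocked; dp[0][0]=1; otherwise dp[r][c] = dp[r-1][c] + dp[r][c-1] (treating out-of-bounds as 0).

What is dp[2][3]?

10

r\c   0   1   2   3
  0   1   1   1   1
  1   1   2   3   4
  2   1   3   6  10
  3   1   4   0  10
  4   1   5   5  15
  5   1   6  11  26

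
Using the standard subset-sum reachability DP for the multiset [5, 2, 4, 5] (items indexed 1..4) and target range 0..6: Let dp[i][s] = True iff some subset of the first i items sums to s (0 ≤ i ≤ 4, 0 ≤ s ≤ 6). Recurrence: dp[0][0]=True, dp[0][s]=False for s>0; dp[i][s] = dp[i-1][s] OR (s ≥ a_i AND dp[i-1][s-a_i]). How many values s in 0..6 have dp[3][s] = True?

i\s   0   1   2   3   4   5   6
  0   T   F   F   F   F   F   F
  1   T   F   F   F   F   T   F
  2   T   F   T   F   F   T   F
  3   T   F   T   F   T   T   T
  4   T   F   T   F   T   T   T

5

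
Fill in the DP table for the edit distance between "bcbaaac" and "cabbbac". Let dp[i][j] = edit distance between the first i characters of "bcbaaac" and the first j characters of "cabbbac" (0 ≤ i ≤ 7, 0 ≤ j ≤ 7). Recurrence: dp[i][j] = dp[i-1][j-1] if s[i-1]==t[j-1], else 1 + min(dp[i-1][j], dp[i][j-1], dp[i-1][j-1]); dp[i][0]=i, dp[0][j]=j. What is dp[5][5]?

   ''  c  a  b  b  b  a  c
''  0  1  2  3  4  5  6  7
 b  1  1  2  2  3  4  5  6
 c  2  1  2  3  3  4  5  5
 b  3  2  2  2  3  3  4  5
 a  4  3  2  3  3  4  3  4
 a  5  4  3  3  4  4  4  4
 a  6  5  4  4  4  5  4  5
 c  7  6  5  5  5  5  5  4

4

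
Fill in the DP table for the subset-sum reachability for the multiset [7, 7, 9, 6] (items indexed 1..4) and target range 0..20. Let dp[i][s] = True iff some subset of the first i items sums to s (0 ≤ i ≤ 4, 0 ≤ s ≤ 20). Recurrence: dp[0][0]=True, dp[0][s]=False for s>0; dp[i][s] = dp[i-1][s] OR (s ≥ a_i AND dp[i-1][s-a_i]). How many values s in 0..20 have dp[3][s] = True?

i\s   0   1   2   3   4   5   6   7   8   9  10  11  12  13  14  15  16  17  18  19  20
  0   T   F   F   F   F   F   F   F   F   F   F   F   F   F   F   F   F   F   F   F   F
  1   T   F   F   F   F   F   F   T   F   F   F   F   F   F   F   F   F   F   F   F   F
  2   T   F   F   F   F   F   F   T   F   F   F   F   F   F   T   F   F   F   F   F   F
  3   T   F   F   F   F   F   F   T   F   T   F   F   F   F   T   F   T   F   F   F   F
  4   T   F   F   F   F   F   T   T   F   T   F   F   F   T   T   T   T   F   F   F   T

5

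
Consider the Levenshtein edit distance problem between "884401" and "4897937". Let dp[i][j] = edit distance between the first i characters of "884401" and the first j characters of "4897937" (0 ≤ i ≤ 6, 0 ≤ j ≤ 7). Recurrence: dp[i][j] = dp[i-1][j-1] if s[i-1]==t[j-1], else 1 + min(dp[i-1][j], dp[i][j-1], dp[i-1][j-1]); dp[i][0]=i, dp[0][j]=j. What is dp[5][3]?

4

   ''  4  8  9  7  9  3  7
''  0  1  2  3  4  5  6  7
 8  1  1  1  2  3  4  5  6
 8  2  2  1  2  3  4  5  6
 4  3  2  2  2  3  4  5  6
 4  4  3  3  3  3  4  5  6
 0  5  4  4  4  4  4  5  6
 1  6  5  5  5  5  5  5  6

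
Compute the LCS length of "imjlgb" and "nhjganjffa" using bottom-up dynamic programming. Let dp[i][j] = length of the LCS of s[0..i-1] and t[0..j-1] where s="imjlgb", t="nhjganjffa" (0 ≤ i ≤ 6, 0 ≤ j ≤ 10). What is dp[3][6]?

   ''  n  h  j  g  a  n  j  f  f  a
''  0  0  0  0  0  0  0  0  0  0  0
 i  0  0  0  0  0  0  0  0  0  0  0
 m  0  0  0  0  0  0  0  0  0  0  0
 j  0  0  0  1  1  1  1  1  1  1  1
 l  0  0  0  1  1  1  1  1  1  1  1
 g  0  0  0  1  2  2  2  2  2  2  2
 b  0  0  0  1  2  2  2  2  2  2  2

1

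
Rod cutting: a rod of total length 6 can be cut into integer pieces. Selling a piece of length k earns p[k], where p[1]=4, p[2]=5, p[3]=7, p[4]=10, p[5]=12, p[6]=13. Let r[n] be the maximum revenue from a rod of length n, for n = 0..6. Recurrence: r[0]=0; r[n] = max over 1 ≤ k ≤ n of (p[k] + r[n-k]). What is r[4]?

   n    0    1    2    3    4    5    6
r[n]    0    4    8   12   16   20   24

16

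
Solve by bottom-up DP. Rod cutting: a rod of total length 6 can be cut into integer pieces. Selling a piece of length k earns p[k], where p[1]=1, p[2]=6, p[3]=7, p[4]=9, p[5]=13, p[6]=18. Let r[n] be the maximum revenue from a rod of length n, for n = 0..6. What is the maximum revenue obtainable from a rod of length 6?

   n    0    1    2    3    4    5    6
r[n]    0    1    6    7   12   13   18

18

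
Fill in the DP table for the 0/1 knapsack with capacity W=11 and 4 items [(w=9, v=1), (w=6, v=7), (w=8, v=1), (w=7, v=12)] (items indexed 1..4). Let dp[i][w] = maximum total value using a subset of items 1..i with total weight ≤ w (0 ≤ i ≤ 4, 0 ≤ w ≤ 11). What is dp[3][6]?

i\w   0   1   2   3   4   5   6   7   8   9  10  11
  0   0   0   0   0   0   0   0   0   0   0   0   0
  1   0   0   0   0   0   0   0   0   0   1   1   1
  2   0   0   0   0   0   0   7   7   7   7   7   7
  3   0   0   0   0   0   0   7   7   7   7   7   7
  4   0   0   0   0   0   0   7  12  12  12  12  12

7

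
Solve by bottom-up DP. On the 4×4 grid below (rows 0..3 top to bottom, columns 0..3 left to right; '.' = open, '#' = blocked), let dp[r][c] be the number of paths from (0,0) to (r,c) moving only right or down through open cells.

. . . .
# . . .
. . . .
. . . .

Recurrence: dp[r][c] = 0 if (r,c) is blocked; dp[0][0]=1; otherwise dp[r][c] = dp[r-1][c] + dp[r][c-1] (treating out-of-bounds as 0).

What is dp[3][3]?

10

r\c   0   1   2   3
  0   1   1   1   1
  1   0   1   2   3
  2   0   1   3   6
  3   0   1   4  10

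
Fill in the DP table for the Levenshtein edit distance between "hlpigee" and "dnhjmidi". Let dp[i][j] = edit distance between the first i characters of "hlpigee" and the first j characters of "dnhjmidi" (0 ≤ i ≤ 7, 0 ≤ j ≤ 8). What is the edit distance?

7

   ''  d  n  h  j  m  i  d  i
''  0  1  2  3  4  5  6  7  8
 h  1  1  2  2  3  4  5  6  7
 l  2  2  2  3  3  4  5  6  7
 p  3  3  3  3  4  4  5  6  7
 i  4  4  4  4  4  5  4  5  6
 g  5  5  5  5  5  5  5  5  6
 e  6  6  6  6  6  6  6  6  6
 e  7  7  7  7  7  7  7  7  7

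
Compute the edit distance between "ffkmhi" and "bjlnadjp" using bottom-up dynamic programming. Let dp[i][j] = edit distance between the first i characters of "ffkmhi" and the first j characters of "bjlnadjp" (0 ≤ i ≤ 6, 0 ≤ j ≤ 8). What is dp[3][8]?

   ''  b  j  l  n  a  d  j  p
''  0  1  2  3  4  5  6  7  8
 f  1  1  2  3  4  5  6  7  8
 f  2  2  2  3  4  5  6  7  8
 k  3  3  3  3  4  5  6  7  8
 m  4  4  4  4  4  5  6  7  8
 h  5  5  5  5  5  5  6  7  8
 i  6  6  6  6  6  6  6  7  8

8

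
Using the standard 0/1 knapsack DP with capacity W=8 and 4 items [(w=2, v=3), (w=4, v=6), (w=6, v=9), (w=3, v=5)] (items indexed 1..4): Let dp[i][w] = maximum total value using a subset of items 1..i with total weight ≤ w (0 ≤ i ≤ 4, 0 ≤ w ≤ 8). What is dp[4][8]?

12

i\w   0   1   2   3   4   5   6   7   8
  0   0   0   0   0   0   0   0   0   0
  1   0   0   3   3   3   3   3   3   3
  2   0   0   3   3   6   6   9   9   9
  3   0   0   3   3   6   6   9   9  12
  4   0   0   3   5   6   8   9  11  12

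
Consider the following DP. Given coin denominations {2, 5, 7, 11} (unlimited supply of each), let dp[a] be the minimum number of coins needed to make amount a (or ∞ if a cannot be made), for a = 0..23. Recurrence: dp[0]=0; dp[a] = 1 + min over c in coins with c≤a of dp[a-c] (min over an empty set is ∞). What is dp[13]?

2

 a  0  1  2  3  4  5  6  7  8  9 10 11 12 13 14 15 16 17 18 19 20 21 22 23
dp  0  -  1  -  2  1  3  1  4  2  2  1  2  2  2  3  2  3  2  3  3  3  2  3
(- denotes ∞ / unreachable)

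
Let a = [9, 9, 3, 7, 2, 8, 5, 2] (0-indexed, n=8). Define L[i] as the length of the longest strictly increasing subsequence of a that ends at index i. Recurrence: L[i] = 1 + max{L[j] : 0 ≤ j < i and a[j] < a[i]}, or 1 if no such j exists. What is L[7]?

   i    0    1    2    3    4    5    6    7
a[i]    9    9    3    7    2    8    5    2
L[i]    1    1    1    2    1    3    2    1

1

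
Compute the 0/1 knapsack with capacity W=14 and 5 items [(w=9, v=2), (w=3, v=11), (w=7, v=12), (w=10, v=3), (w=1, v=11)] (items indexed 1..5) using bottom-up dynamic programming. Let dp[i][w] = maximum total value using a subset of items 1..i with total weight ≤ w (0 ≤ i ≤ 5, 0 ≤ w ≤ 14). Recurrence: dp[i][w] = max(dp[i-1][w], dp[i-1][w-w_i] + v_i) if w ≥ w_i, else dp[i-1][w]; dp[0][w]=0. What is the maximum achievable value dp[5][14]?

34

i\w   0   1   2   3   4   5   6   7   8   9  10  11  12  13  14
  0   0   0   0   0   0   0   0   0   0   0   0   0   0   0   0
  1   0   0   0   0   0   0   0   0   0   2   2   2   2   2   2
  2   0   0   0  11  11  11  11  11  11  11  11  11  13  13  13
  3   0   0   0  11  11  11  11  12  12  12  23  23  23  23  23
  4   0   0   0  11  11  11  11  12  12  12  23  23  23  23  23
  5   0  11  11  11  22  22  22  22  23  23  23  34  34  34  34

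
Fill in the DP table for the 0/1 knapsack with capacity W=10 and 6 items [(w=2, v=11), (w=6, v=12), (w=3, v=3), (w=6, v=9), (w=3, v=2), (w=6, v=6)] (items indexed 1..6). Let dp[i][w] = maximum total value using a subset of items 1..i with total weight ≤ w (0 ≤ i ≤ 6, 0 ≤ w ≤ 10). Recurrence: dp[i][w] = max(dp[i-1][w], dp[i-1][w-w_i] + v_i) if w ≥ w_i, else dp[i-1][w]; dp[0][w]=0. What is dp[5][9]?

23

i\w   0   1   2   3   4   5   6   7   8   9  10
  0   0   0   0   0   0   0   0   0   0   0   0
  1   0   0  11  11  11  11  11  11  11  11  11
  2   0   0  11  11  11  11  12  12  23  23  23
  3   0   0  11  11  11  14  14  14  23  23  23
  4   0   0  11  11  11  14  14  14  23  23  23
  5   0   0  11  11  11  14  14  14  23  23  23
  6   0   0  11  11  11  14  14  14  23  23  23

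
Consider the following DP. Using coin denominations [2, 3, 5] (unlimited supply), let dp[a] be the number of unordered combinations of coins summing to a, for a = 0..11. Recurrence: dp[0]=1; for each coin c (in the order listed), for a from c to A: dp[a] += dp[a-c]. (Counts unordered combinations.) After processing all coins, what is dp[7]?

after  coin     0     1     2     3     4     5     6     7     8     9    10    11
          2     1     0     1     0     1     0     1     0     1     0     1     0
          3     1     0     1     1     1     1     2     1     2     2     2     2
          5     1     0     1     1     1     2     2     2     3     3     4     4

2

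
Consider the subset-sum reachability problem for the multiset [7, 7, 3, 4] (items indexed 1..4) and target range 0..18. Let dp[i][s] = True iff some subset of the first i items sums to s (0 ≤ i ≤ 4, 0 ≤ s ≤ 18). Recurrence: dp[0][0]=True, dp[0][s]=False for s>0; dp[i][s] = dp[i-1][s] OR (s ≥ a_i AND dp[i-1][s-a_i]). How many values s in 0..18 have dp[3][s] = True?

6

i\s   0   1   2   3   4   5   6   7   8   9  10  11  12  13  14  15  16  17  18
  0   T   F   F   F   F   F   F   F   F   F   F   F   F   F   F   F   F   F   F
  1   T   F   F   F   F   F   F   T   F   F   F   F   F   F   F   F   F   F   F
  2   T   F   F   F   F   F   F   T   F   F   F   F   F   F   T   F   F   F   F
  3   T   F   F   T   F   F   F   T   F   F   T   F   F   F   T   F   F   T   F
  4   T   F   F   T   T   F   F   T   F   F   T   T   F   F   T   F   F   T   T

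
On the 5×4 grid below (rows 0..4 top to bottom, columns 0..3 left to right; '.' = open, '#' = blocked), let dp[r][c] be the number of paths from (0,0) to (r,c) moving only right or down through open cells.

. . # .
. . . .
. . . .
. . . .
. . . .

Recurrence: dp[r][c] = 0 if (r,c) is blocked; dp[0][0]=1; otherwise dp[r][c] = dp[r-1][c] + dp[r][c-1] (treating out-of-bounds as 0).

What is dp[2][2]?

r\c   0   1   2   3
  0   1   1   0   0
  1   1   2   2   2
  2   1   3   5   7
  3   1   4   9  16
  4   1   5  14  30

5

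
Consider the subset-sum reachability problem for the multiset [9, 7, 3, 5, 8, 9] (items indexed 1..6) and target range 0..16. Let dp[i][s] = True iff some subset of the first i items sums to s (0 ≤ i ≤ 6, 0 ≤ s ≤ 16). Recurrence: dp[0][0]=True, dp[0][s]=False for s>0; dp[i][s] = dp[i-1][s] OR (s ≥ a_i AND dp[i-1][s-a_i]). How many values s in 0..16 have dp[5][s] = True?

13

i\s   0   1   2   3   4   5   6   7   8   9  10  11  12  13  14  15  16
  0   T   F   F   F   F   F   F   F   F   F   F   F   F   F   F   F   F
  1   T   F   F   F   F   F   F   F   F   T   F   F   F   F   F   F   F
  2   T   F   F   F   F   F   F   T   F   T   F   F   F   F   F   F   T
  3   T   F   F   T   F   F   F   T   F   T   T   F   T   F   F   F   T
  4   T   F   F   T   F   T   F   T   T   T   T   F   T   F   T   T   T
  5   T   F   F   T   F   T   F   T   T   T   T   T   T   T   T   T   T
  6   T   F   F   T   F   T   F   T   T   T   T   T   T   T   T   T   T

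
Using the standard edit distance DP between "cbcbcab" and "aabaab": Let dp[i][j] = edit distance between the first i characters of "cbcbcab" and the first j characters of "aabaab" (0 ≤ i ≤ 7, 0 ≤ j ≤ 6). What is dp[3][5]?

4

   ''  a  a  b  a  a  b
''  0  1  2  3  4  5  6
 c  1  1  2  3  4  5  6
 b  2  2  2  2  3  4  5
 c  3  3  3  3  3  4  5
 b  4  4  4  3  4  4  4
 c  5  5  5  4  4  5  5
 a  6  5  5  5  4  4  5
 b  7  6  6  5  5  5  4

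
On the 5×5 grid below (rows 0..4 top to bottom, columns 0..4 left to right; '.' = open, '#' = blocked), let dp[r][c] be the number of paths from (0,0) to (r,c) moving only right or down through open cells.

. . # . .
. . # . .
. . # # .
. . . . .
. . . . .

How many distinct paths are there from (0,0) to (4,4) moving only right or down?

17

r\c   0   1   2   3   4
  0   1   1   0   0   0
  1   1   2   0   0   0
  2   1   3   0   0   0
  3   1   4   4   4   4
  4   1   5   9  13  17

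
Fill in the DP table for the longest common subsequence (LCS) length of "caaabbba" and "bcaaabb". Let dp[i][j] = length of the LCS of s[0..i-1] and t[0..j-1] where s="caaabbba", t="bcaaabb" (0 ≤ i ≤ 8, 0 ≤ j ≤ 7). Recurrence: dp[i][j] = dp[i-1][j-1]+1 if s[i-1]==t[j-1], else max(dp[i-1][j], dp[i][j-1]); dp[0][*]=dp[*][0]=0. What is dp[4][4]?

3

   ''  b  c  a  a  a  b  b
''  0  0  0  0  0  0  0  0
 c  0  0  1  1  1  1  1  1
 a  0  0  1  2  2  2  2  2
 a  0  0  1  2  3  3  3  3
 a  0  0  1  2  3  4  4  4
 b  0  1  1  2  3  4  5  5
 b  0  1  1  2  3  4  5  6
 b  0  1  1  2  3  4  5  6
 a  0  1  1  2  3  4  5  6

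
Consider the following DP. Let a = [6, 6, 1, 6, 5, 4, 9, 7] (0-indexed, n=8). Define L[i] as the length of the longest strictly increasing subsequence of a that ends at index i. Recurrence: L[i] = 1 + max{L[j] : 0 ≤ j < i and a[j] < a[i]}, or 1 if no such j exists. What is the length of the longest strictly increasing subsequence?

   i    0    1    2    3    4    5    6    7
a[i]    6    6    1    6    5    4    9    7
L[i]    1    1    1    2    2    2    3    3

3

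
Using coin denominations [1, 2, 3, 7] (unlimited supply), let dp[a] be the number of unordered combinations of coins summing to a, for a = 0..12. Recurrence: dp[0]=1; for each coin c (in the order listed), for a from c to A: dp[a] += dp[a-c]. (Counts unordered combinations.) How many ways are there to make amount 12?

after  coin     0     1     2     3     4     5     6     7     8     9    10    11    12
          1     1     1     1     1     1     1     1     1     1     1     1     1     1
          2     1     1     2     2     3     3     4     4     5     5     6     6     7
          3     1     1     2     3     4     5     7     8    10    12    14    16    19
          7     1     1     2     3     4     5     7     9    11    14    17    20    24

24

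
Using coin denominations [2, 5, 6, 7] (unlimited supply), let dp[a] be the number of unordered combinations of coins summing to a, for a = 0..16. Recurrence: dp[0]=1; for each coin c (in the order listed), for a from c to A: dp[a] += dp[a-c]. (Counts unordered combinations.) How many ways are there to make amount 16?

after  coin     0     1     2     3     4     5     6     7     8     9    10    11    12    13    14    15    16
          2     1     0     1     0     1     0     1     0     1     0     1     0     1     0     1     0     1
          5     1     0     1     0     1     1     1     1     1     1     2     1     2     1     2     2     2
          6     1     0     1     0     1     1     2     1     2     1     3     2     4     2     4     3     5
          7     1     0     1     0     1     1     2     2     2     2     3     3     5     4     6     5     7

7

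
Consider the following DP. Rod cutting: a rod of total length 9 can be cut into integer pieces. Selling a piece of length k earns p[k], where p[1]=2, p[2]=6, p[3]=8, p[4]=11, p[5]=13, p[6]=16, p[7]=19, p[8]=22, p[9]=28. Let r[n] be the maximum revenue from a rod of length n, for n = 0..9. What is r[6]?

   n    0    1    2    3    4    5    6    7    8    9
r[n]    0    2    6    8   12   14   18   20   24   28

18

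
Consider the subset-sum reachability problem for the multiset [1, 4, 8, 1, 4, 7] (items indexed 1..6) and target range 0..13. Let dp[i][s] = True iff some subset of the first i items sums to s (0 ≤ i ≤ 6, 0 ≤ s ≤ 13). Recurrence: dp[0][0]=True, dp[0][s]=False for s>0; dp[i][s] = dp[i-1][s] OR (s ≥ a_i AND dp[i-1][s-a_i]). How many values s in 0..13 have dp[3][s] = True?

i\s   0   1   2   3   4   5   6   7   8   9  10  11  12  13
  0   T   F   F   F   F   F   F   F   F   F   F   F   F   F
  1   T   T   F   F   F   F   F   F   F   F   F   F   F   F
  2   T   T   F   F   T   T   F   F   F   F   F   F   F   F
  3   T   T   F   F   T   T   F   F   T   T   F   F   T   T
  4   T   T   T   F   T   T   T   F   T   T   T   F   T   T
  5   T   T   T   F   T   T   T   F   T   T   T   F   T   T
  6   T   T   T   F   T   T   T   T   T   T   T   T   T   T

8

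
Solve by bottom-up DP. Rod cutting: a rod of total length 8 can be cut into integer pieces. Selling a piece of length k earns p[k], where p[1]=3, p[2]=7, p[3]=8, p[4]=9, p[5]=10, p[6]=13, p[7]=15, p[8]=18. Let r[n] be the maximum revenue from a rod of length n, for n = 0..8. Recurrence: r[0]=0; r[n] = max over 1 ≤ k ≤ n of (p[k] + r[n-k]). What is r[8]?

28

   n    0    1    2    3    4    5    6    7    8
r[n]    0    3    7   10   14   17   21   24   28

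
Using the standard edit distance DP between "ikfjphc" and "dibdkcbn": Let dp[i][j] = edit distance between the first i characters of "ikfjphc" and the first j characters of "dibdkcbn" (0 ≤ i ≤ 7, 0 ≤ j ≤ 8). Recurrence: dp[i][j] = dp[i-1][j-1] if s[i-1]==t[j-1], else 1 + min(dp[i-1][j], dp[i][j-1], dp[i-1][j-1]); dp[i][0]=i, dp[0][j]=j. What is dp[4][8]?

6

   ''  d  i  b  d  k  c  b  n
''  0  1  2  3  4  5  6  7  8
 i  1  1  1  2  3  4  5  6  7
 k  2  2  2  2  3  3  4  5  6
 f  3  3  3  3  3  4  4  5  6
 j  4  4  4  4  4  4  5  5  6
 p  5  5  5  5  5  5  5  6  6
 h  6  6  6  6  6  6  6  6  7
 c  7  7  7  7  7  7  6  7  7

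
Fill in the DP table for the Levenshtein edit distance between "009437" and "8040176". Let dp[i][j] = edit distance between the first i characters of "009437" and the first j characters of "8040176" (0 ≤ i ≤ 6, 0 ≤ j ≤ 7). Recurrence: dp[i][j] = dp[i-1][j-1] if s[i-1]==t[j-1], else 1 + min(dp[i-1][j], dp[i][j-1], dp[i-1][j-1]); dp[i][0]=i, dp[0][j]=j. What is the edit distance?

   ''  8  0  4  0  1  7  6
''  0  1  2  3  4  5  6  7
 0  1  1  1  2  3  4  5  6
 0  2  2  1  2  2  3  4  5
 9  3  3  2  2  3  3  4  5
 4  4  4  3  2  3  4  4  5
 3  5  5  4  3  3  4  5  5
 7  6  6  5  4  4  4  4  5

5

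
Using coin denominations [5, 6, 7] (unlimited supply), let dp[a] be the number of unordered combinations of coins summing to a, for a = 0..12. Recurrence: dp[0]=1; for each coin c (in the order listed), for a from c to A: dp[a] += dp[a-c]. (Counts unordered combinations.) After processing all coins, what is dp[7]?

1

after  coin     0     1     2     3     4     5     6     7     8     9    10    11    12
          5     1     0     0     0     0     1     0     0     0     0     1     0     0
          6     1     0     0     0     0     1     1     0     0     0     1     1     1
          7     1     0     0     0     0     1     1     1     0     0     1     1     2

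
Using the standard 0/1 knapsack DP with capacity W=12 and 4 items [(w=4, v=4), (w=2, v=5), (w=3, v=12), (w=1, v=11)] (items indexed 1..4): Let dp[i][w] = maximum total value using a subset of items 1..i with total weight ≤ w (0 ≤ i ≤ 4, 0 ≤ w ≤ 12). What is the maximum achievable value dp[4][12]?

32

i\w   0   1   2   3   4   5   6   7   8   9  10  11  12
  0   0   0   0   0   0   0   0   0   0   0   0   0   0
  1   0   0   0   0   4   4   4   4   4   4   4   4   4
  2   0   0   5   5   5   5   9   9   9   9   9   9   9
  3   0   0   5  12  12  17  17  17  17  21  21  21  21
  4   0  11  11  16  23  23  28  28  28  28  32  32  32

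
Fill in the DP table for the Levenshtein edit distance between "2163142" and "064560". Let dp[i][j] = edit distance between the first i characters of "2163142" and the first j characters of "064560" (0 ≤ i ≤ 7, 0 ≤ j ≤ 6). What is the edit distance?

   ''  0  6  4  5  6  0
''  0  1  2  3  4  5  6
 2  1  1  2  3  4  5  6
 1  2  2  2  3  4  5  6
 6  3  3  2  3  4  4  5
 3  4  4  3  3  4  5  5
 1  5  5  4  4  4  5  6
 4  6  6  5  4  5  5  6
 2  7  7  6  5  5  6  6

6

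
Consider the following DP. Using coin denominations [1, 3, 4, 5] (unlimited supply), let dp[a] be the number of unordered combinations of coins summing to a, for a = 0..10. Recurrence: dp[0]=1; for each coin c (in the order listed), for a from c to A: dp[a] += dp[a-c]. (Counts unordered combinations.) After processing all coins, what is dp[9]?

10

after  coin     0     1     2     3     4     5     6     7     8     9    10
          1     1     1     1     1     1     1     1     1     1     1     1
          3     1     1     1     2     2     2     3     3     3     4     4
          4     1     1     1     2     3     3     4     5     6     7     8
          5     1     1     1     2     3     4     5     6     8    10    12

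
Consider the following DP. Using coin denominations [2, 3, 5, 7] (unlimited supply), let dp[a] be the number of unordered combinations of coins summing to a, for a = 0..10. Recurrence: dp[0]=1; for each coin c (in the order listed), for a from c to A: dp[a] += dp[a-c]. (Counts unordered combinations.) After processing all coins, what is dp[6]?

2

after  coin     0     1     2     3     4     5     6     7     8     9    10
          2     1     0     1     0     1     0     1     0     1     0     1
          3     1     0     1     1     1     1     2     1     2     2     2
          5     1     0     1     1     1     2     2     2     3     3     4
          7     1     0     1     1     1     2     2     3     3     4     5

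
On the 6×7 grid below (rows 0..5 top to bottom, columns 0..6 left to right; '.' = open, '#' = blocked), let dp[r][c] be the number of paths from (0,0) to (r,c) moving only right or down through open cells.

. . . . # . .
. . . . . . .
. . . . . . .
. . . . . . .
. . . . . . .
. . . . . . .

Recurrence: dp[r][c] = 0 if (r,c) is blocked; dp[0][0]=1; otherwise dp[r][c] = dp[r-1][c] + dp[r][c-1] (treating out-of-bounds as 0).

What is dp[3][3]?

20

r\c   0   1   2   3   4   5   6
  0   1   1   1   1   0   0   0
  1   1   2   3   4   4   4   4
  2   1   3   6  10  14  18  22
  3   1   4  10  20  34  52  74
  4   1   5  15  35  69 121 195
  5   1   6  21  56 125 246 441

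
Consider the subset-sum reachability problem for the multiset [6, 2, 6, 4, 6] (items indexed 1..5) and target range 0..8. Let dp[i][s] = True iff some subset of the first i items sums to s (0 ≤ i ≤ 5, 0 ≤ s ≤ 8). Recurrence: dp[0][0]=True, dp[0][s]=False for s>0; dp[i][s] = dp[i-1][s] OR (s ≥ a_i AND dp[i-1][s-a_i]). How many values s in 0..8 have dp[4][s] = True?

5

i\s   0   1   2   3   4   5   6   7   8
  0   T   F   F   F   F   F   F   F   F
  1   T   F   F   F   F   F   T   F   F
  2   T   F   T   F   F   F   T   F   T
  3   T   F   T   F   F   F   T   F   T
  4   T   F   T   F   T   F   T   F   T
  5   T   F   T   F   T   F   T   F   T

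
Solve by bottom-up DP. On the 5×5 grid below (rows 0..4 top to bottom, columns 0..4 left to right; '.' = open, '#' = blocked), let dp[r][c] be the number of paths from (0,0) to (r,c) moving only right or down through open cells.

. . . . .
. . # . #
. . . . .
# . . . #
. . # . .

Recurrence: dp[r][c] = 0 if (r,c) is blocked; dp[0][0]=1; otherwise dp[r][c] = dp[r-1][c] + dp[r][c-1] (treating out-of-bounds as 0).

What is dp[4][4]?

10

r\c   0   1   2   3   4
  0   1   1   1   1   1
  1   1   2   0   1   0
  2   1   3   3   4   4
  3   0   3   6  10   0
  4   0   3   0  10  10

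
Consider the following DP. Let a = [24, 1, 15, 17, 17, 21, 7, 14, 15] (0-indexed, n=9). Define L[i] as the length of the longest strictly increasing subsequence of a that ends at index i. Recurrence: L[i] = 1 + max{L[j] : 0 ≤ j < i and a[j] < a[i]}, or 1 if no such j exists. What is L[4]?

3

   i    0    1    2    3    4    5    6    7    8
a[i]   24    1   15   17   17   21    7   14   15
L[i]    1    1    2    3    3    4    2    3    4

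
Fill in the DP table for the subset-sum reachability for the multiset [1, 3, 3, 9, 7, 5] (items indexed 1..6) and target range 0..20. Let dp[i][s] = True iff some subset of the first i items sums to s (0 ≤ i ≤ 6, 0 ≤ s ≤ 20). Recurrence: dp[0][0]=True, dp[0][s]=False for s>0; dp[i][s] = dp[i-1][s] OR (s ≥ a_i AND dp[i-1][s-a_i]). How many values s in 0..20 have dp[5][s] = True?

i\s   0   1   2   3   4   5   6   7   8   9  10  11  12  13  14  15  16  17  18  19  20
  0   T   F   F   F   F   F   F   F   F   F   F   F   F   F   F   F   F   F   F   F   F
  1   T   T   F   F   F   F   F   F   F   F   F   F   F   F   F   F   F   F   F   F   F
  2   T   T   F   T   T   F   F   F   F   F   F   F   F   F   F   F   F   F   F   F   F
  3   T   T   F   T   T   F   T   T   F   F   F   F   F   F   F   F   F   F   F   F   F
  4   T   T   F   T   T   F   T   T   F   T   T   F   T   T   F   T   T   F   F   F   F
  5   T   T   F   T   T   F   T   T   T   T   T   T   T   T   T   T   T   T   F   T   T
  6   T   T   F   T   T   T   T   T   T   T   T   T   T   T   T   T   T   T   T   T   T

18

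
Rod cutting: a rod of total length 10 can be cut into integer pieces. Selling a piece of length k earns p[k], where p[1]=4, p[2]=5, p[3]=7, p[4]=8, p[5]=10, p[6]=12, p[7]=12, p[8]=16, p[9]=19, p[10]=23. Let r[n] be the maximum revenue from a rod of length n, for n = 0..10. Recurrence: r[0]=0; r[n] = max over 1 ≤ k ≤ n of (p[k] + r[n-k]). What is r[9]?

36

   n    0    1    2    3    4    5    6    7    8    9   10
r[n]    0    4    8   12   16   20   24   28   32   36   40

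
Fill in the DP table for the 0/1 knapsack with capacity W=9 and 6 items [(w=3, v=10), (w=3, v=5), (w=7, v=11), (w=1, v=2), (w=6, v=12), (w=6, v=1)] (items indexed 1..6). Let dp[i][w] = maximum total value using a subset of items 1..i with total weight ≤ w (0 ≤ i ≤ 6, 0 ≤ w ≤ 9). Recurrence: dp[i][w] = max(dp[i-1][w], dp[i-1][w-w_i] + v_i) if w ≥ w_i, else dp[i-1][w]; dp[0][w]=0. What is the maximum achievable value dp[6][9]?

22

i\w   0   1   2   3   4   5   6   7   8   9
  0   0   0   0   0   0   0   0   0   0   0
  1   0   0   0  10  10  10  10  10  10  10
  2   0   0   0  10  10  10  15  15  15  15
  3   0   0   0  10  10  10  15  15  15  15
  4   0   2   2  10  12  12  15  17  17  17
  5   0   2   2  10  12  12  15  17  17  22
  6   0   2   2  10  12  12  15  17  17  22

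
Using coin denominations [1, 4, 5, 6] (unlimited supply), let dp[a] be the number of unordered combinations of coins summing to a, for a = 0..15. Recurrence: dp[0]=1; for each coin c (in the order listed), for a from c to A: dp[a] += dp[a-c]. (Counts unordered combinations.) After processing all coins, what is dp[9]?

6

after  coin     0     1     2     3     4     5     6     7     8     9    10    11    12    13    14    15
          1     1     1     1     1     1     1     1     1     1     1     1     1     1     1     1     1
          4     1     1     1     1     2     2     2     2     3     3     3     3     4     4     4     4
          5     1     1     1     1     2     3     3     3     4     5     6     6     7     8     9    10
          6     1     1     1     1     2     3     4     4     5     6     8     9    11    12    14    16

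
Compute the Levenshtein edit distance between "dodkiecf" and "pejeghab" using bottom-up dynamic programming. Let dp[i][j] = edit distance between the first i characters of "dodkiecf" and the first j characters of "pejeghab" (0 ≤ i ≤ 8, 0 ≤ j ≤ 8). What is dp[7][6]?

   ''  p  e  j  e  g  h  a  b
''  0  1  2  3  4  5  6  7  8
 d  1  1  2  3  4  5  6  7  8
 o  2  2  2  3  4  5  6  7  8
 d  3  3  3  3  4  5  6  7  8
 k  4  4  4  4  4  5  6  7  8
 i  5  5  5  5  5  5  6  7  8
 e  6  6  5  6  5  6  6  7  8
 c  7  7  6  6  6  6  7  7  8
 f  8  8  7  7  7  7  7  8  8

7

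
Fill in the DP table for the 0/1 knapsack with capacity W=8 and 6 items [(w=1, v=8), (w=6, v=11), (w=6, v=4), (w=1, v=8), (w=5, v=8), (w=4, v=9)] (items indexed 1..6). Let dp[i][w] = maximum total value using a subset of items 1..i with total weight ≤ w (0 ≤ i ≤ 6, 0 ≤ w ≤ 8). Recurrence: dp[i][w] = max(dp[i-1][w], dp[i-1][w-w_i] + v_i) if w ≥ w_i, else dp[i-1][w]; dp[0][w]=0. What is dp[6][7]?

25

i\w   0   1   2   3   4   5   6   7   8
  0   0   0   0   0   0   0   0   0   0
  1   0   8   8   8   8   8   8   8   8
  2   0   8   8   8   8   8  11  19  19
  3   0   8   8   8   8   8  11  19  19
  4   0   8  16  16  16  16  16  19  27
  5   0   8  16  16  16  16  16  24  27
  6   0   8  16  16  16  17  25  25  27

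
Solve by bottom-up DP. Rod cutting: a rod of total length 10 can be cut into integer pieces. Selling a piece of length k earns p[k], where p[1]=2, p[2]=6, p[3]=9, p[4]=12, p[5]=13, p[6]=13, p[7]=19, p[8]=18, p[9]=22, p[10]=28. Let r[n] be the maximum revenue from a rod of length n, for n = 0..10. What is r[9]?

27

   n    0    1    2    3    4    5    6    7    8    9   10
r[n]    0    2    6    9   12   15   18   21   24   27   30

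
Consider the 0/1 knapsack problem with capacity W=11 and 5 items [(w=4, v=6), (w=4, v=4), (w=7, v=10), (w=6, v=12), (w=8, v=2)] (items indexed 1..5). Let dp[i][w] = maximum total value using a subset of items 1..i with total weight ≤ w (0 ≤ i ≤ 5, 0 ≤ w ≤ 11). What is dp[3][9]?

i\w   0   1   2   3   4   5   6   7   8   9  10  11
  0   0   0   0   0   0   0   0   0   0   0   0   0
  1   0   0   0   0   6   6   6   6   6   6   6   6
  2   0   0   0   0   6   6   6   6  10  10  10  10
  3   0   0   0   0   6   6   6  10  10  10  10  16
  4   0   0   0   0   6   6  12  12  12  12  18  18
  5   0   0   0   0   6   6  12  12  12  12  18  18

10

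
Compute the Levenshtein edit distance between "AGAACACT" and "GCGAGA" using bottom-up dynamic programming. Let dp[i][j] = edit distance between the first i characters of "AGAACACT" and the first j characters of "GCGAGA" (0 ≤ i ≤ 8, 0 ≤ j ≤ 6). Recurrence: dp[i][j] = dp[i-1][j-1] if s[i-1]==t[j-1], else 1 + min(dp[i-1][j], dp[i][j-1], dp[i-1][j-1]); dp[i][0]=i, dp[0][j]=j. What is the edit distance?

   ''  G  C  G  A  G  A
''  0  1  2  3  4  5  6
 A  1  1  2  3  3  4  5
 G  2  1  2  2  3  3  4
 A  3  2  2  3  2  3  3
 A  4  3  3  3  3  3  3
 C  5  4  3  4  4  4  4
 A  6  5  4  4  4  5  4
 C  7  6  5  5  5  5  5
 T  8  7  6  6  6  6  6

6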